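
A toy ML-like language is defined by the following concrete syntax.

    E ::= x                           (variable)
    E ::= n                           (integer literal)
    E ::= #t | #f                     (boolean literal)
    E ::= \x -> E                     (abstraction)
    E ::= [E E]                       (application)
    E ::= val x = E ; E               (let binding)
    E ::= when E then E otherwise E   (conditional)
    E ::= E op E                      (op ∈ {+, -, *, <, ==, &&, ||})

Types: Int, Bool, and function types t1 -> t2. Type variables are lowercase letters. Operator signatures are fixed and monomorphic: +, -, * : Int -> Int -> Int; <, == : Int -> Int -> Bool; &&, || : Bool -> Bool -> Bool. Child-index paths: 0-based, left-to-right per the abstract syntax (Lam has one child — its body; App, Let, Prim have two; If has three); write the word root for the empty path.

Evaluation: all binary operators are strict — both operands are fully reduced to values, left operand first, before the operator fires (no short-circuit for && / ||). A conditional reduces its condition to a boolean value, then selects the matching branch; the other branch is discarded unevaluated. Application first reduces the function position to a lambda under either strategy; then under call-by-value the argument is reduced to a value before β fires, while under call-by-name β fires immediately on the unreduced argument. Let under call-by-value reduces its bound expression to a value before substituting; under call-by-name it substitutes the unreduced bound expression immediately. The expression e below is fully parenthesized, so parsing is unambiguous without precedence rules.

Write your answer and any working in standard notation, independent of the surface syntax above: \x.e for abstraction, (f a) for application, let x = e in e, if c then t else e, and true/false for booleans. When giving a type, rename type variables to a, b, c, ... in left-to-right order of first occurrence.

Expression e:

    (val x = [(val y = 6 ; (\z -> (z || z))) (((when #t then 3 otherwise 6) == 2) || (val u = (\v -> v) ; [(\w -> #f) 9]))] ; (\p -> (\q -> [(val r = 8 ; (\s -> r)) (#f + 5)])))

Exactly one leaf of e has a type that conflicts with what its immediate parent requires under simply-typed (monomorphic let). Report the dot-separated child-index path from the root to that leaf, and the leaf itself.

Derivation:
let y : Int
z : a
  unify a ~ Bool
z : Bool
  unify Bool ~ Bool
\z._ : Bool -> Bool
  unify Bool ~ Bool
  unify Int ~ Int
  unify Int ~ Int
  unify Int ~ Int
  unify Bool ~ Bool
v : b
\v._ : b -> b
let u : b -> b
\w._ : c -> Bool
  unify c -> Bool ~ Int -> d
  unify c ~ Int
  unify Bool ~ d
_ _ : Bool
  unify Bool ~ Bool
  unify Bool -> Bool ~ Bool -> e
  unify Bool ~ Bool
  unify Bool ~ e
_ _ : Bool
let x : Bool
let r : Int
r : Int
\s._ : h -> Int
  unify Bool ~ Int
  FAIL: mismatch Bool ~ Int

Answer: 1.0.0.1.0 : false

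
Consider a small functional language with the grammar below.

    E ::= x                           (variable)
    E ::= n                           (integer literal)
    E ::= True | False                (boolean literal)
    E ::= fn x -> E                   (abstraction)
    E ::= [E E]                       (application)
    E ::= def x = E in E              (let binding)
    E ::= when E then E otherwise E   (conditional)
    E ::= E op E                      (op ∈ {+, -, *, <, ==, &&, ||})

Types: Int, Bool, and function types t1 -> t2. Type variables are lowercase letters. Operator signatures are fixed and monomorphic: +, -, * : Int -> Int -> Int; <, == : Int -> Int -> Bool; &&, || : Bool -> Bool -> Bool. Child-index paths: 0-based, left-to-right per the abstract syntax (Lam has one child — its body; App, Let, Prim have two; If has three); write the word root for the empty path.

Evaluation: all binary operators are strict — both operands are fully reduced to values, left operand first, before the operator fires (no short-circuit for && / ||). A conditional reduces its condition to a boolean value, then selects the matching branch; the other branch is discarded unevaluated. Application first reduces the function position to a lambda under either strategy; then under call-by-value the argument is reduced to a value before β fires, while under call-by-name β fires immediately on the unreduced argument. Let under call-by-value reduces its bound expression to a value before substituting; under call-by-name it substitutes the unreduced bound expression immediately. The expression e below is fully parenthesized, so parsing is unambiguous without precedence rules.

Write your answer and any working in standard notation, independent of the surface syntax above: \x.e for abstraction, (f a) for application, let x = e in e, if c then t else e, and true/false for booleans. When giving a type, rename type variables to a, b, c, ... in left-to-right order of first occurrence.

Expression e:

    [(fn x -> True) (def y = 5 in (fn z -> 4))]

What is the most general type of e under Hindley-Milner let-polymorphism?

Answer: Bool

Derivation:
\x._ : a -> Bool
let y : Int
\z._ : b -> Int
  unify a -> Bool ~ (b -> Int) -> c
  unify a ~ b -> Int
  unify Bool ~ c
_ _ : Bool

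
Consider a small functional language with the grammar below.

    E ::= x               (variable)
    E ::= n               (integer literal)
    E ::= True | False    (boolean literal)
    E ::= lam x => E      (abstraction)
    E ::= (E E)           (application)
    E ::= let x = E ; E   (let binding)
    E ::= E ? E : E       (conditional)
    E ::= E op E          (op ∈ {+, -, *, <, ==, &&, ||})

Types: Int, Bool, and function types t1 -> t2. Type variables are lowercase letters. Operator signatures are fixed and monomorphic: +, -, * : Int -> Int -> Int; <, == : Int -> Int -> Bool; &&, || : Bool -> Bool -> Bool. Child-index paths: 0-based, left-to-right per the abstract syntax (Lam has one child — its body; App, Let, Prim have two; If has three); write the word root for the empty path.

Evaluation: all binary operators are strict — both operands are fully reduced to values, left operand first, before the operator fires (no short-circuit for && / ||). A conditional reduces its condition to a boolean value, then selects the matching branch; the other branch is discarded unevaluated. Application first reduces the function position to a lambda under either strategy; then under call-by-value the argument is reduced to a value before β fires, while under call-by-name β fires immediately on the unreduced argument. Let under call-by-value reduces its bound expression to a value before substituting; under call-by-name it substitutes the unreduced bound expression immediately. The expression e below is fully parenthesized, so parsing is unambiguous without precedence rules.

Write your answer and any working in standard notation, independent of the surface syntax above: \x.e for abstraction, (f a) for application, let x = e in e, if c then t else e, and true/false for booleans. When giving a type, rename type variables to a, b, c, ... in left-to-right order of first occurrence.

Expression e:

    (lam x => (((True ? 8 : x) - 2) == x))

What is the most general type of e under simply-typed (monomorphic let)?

Answer: Int -> Bool

Derivation:
  unify Bool ~ Bool
x : a
  unify Int ~ a
  unify Int ~ Int
  unify Int ~ Int
  unify Int ~ Int
x : Int
  unify Int ~ Int
\x._ : Int -> Bool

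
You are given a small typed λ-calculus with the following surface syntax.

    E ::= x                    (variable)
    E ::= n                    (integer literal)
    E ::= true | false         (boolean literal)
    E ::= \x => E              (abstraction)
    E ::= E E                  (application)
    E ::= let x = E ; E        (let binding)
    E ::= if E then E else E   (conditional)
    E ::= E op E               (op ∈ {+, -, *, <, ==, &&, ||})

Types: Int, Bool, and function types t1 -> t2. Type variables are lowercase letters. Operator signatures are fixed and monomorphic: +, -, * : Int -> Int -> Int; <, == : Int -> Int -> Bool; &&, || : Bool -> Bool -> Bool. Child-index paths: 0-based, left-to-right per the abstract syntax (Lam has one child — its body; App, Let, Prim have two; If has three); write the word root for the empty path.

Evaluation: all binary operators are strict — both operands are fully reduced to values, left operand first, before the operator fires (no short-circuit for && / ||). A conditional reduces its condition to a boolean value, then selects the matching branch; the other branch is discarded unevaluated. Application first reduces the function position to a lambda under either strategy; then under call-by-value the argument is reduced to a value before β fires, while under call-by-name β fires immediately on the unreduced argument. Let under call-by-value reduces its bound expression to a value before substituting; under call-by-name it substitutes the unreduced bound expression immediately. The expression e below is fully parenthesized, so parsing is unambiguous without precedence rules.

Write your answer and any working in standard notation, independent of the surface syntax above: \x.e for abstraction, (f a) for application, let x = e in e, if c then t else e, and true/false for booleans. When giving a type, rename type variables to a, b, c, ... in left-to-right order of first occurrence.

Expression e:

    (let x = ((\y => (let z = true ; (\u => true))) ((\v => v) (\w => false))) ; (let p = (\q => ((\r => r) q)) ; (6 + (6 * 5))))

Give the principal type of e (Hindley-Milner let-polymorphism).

Working:
let z : Bool
\u._ : b -> Bool
\y._ : a -> b -> Bool
v : c
\v._ : c -> c
\w._ : d -> Bool
  unify c -> c ~ (d -> Bool) -> e
  unify c ~ d -> Bool
  unify d -> Bool ~ e
_ _ : d -> Bool
  unify a -> b -> Bool ~ (d -> Bool) -> f
  unify a ~ d -> Bool
  unify b -> Bool ~ f
_ _ : b -> Bool
let x : forall. b -> Bool
r : h
\r._ : h -> h
q : g
  unify h -> h ~ g -> i
  unify h ~ g
  unify g ~ i
_ _ : i
\q._ : i -> i
let p : forall. i -> i
  unify Int ~ Int
  unify Int ~ Int
  unify Int ~ Int
  unify Int ~ Int

Answer: Int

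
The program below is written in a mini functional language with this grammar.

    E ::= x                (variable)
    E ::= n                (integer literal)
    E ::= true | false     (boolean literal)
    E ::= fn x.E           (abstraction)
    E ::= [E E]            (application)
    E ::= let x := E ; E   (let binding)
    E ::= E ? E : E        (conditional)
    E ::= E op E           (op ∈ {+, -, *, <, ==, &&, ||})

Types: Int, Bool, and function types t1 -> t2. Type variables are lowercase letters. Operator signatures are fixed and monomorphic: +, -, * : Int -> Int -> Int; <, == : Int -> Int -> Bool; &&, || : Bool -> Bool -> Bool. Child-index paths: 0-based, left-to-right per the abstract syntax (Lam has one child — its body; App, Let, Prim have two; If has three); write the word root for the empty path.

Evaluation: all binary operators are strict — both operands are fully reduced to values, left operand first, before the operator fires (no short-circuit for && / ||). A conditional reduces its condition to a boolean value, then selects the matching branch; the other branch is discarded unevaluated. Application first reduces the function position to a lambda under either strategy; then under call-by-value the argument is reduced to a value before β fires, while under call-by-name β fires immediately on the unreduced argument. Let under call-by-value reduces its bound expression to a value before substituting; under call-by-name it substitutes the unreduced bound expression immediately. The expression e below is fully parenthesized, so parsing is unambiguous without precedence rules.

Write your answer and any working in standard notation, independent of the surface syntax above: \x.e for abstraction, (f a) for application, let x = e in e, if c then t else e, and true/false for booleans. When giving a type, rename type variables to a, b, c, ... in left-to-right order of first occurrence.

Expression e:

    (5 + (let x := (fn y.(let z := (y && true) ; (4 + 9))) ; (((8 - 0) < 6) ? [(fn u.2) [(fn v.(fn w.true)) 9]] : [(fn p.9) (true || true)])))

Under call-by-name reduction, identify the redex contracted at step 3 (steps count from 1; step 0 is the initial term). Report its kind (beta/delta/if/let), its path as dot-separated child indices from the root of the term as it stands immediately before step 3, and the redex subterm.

Trace:
step 0: (5 + (let x = (\y.(let z = (y && true) in (4 + 9))) in (if ((8 - 0) < 6) then ((\u.2) ((\v.(\w.true)) 9)) else ((\p.9) (true || true)))))
step 1: [let@1] (5 + (if ((8 - 0) < 6) then ((\u.2) ((\v.(\w.true)) 9)) else ((\p.9) (true || true))))
step 2: [delta@1.0.0] (5 + (if (8 < 6) then ((\u.2) ((\v.(\w.true)) 9)) else ((\p.9) (true || true))))
step 3: [delta@1.0] (5 + (if false then ((\u.2) ((\v.(\w.true)) 9)) else ((\p.9) (true || true))))

Answer: delta at 1.0 : (8 < 6)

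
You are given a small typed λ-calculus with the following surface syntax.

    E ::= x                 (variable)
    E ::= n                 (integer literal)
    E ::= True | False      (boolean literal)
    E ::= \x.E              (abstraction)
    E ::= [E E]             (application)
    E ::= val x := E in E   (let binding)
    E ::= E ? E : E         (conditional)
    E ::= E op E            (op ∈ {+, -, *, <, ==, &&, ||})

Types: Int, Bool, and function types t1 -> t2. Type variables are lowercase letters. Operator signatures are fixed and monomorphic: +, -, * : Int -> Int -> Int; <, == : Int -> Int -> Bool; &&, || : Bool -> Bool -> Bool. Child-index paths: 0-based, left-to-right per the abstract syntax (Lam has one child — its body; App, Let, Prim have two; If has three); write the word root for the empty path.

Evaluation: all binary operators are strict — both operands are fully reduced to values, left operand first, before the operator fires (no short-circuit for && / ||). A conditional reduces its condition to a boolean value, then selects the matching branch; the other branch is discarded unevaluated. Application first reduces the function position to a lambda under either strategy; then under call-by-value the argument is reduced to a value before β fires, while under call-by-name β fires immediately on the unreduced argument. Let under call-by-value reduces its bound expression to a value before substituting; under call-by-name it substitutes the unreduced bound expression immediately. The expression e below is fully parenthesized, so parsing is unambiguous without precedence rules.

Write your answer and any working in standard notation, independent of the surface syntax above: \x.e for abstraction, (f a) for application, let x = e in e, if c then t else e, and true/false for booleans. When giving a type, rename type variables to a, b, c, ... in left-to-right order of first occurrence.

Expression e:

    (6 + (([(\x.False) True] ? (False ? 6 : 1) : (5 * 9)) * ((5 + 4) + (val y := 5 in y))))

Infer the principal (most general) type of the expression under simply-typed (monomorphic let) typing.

Answer: Int

Trace:
  unify Int ~ Int
\x._ : a -> Bool
  unify a -> Bool ~ Bool -> b
  unify a ~ Bool
  unify Bool ~ b
_ _ : Bool
  unify Bool ~ Bool
  unify Bool ~ Bool
  unify Int ~ Int
  unify Int ~ Int
  unify Int ~ Int
  unify Int ~ Int
  unify Int ~ Int
  unify Int ~ Int
  unify Int ~ Int
  unify Int ~ Int
let y : Int
y : Int
  unify Int ~ Int
  unify Int ~ Int
  unify Int ~ Int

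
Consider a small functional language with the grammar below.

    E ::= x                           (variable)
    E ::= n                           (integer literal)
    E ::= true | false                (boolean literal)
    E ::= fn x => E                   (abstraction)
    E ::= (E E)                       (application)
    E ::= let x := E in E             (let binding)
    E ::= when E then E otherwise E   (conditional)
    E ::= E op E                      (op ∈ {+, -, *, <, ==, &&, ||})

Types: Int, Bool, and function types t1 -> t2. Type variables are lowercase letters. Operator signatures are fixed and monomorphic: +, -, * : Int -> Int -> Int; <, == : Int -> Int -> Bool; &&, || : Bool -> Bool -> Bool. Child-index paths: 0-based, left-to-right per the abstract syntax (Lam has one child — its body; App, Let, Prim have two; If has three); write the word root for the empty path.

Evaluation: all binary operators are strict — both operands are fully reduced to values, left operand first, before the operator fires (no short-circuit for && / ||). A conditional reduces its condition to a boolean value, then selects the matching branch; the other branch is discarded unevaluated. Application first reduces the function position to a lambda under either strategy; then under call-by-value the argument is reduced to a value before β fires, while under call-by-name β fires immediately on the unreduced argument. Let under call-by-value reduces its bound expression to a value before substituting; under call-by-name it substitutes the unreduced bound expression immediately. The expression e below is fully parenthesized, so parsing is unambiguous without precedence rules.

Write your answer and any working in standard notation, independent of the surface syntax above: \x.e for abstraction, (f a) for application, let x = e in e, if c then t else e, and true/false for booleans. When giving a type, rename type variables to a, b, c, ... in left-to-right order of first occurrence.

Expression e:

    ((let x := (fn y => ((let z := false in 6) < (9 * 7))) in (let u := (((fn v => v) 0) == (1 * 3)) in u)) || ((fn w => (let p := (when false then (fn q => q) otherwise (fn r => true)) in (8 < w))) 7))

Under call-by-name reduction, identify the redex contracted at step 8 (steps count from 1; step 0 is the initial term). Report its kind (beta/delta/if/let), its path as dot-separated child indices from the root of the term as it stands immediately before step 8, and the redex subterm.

Answer: delta at 1 : (8 < 7)

Trace:
step 0: ((let x = (\y.((let z = false in 6) < (9 * 7))) in (let u = (((\v.v) 0) == (1 * 3)) in u)) || ((\w.(let p = (if false then (\q.q) else (\r.true)) in (8 < w))) 7))
step 1: [let@0] ((let u = (((\v.v) 0) == (1 * 3)) in u) || ((\w.(let p = (if false then (\q.q) else (\r.true)) in (8 < w))) 7))
step 2: [let@0] ((((\v.v) 0) == (1 * 3)) || ((\w.(let p = (if false then (\q.q) else (\r.true)) in (8 < w))) 7))
step 3: [beta@0.0] ((0 == (1 * 3)) || ((\w.(let p = (if false then (\q.q) else (\r.true)) in (8 < w))) 7))
step 4: [delta@0.1] ((0 == 3) || ((\w.(let p = (if false then (\q.q) else (\r.true)) in (8 < w))) 7))
step 5: [delta@0] (false || ((\w.(let p = (if false then (\q.q) else (\r.true)) in (8 < w))) 7))
step 6: [beta@1] (false || (let p = (if false then (\q.q) else (\r.true)) in (8 < 7)))
step 7: [let@1] (false || (8 < 7))
step 8: [delta@1] (false || false)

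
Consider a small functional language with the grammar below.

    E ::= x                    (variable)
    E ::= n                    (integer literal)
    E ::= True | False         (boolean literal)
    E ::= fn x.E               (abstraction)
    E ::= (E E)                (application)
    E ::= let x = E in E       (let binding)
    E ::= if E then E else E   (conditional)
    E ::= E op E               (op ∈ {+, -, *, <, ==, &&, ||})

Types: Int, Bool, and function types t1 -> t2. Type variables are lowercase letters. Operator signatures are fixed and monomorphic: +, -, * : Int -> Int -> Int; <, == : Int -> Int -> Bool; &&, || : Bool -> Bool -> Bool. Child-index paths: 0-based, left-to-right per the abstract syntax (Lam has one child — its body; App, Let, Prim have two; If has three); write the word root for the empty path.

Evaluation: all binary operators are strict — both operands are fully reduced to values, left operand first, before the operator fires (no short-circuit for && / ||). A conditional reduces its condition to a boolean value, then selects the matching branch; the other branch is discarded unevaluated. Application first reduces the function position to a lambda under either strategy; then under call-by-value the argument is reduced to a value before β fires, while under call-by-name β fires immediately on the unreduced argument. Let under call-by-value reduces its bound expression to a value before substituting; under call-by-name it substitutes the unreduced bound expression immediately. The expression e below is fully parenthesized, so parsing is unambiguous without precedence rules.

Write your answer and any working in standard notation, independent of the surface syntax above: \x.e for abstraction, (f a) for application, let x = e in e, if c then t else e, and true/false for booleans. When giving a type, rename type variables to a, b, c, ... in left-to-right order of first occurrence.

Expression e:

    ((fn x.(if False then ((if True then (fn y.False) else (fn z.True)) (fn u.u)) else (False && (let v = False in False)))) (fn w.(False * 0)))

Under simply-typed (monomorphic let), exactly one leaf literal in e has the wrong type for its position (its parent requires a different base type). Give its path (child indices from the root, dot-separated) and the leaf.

Working:
  unify Bool ~ Bool
  unify Bool ~ Bool
\y._ : b -> Bool
\z._ : c -> Bool
  unify b -> Bool ~ c -> Bool
  unify b ~ c
  unify Bool ~ Bool
u : d
\u._ : d -> d
  unify c -> Bool ~ (d -> d) -> e
  unify c ~ d -> d
  unify Bool ~ e
_ _ : Bool
  unify Bool ~ Bool
let v : Bool
  unify Bool ~ Bool
  unify Bool ~ Bool
\x._ : a -> Bool
  unify Bool ~ Int
  FAIL: mismatch Bool ~ Int

Answer: 1.0.0 : false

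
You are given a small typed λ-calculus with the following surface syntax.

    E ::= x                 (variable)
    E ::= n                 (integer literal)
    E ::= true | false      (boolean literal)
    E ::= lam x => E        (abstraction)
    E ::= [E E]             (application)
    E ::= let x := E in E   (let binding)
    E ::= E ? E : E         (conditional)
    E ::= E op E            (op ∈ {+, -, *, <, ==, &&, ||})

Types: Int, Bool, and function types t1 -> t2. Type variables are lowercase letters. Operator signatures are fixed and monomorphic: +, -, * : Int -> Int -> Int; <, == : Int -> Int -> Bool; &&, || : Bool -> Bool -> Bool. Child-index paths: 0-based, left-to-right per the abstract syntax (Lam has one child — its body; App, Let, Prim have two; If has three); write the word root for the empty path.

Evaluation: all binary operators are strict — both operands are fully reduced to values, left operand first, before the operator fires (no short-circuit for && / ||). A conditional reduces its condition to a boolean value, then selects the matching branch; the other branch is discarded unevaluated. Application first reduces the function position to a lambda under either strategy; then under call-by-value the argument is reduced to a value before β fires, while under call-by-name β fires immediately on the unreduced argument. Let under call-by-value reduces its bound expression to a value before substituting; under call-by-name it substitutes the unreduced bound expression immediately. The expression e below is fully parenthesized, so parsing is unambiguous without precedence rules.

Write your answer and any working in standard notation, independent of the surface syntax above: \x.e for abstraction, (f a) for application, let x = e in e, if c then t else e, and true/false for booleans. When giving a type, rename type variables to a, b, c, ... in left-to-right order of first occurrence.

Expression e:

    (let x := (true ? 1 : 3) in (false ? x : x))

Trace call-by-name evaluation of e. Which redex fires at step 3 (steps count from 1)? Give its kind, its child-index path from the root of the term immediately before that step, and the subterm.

Answer: if at root : (if true then 1 else 3)

Trace:
step 0: (let x = (if true then 1 else 3) in (if false then x else x))
step 1: [let@root] (if false then (if true then 1 else 3) else (if true then 1 else 3))
step 2: [if@root] (if true then 1 else 3)
step 3: [if@root] 1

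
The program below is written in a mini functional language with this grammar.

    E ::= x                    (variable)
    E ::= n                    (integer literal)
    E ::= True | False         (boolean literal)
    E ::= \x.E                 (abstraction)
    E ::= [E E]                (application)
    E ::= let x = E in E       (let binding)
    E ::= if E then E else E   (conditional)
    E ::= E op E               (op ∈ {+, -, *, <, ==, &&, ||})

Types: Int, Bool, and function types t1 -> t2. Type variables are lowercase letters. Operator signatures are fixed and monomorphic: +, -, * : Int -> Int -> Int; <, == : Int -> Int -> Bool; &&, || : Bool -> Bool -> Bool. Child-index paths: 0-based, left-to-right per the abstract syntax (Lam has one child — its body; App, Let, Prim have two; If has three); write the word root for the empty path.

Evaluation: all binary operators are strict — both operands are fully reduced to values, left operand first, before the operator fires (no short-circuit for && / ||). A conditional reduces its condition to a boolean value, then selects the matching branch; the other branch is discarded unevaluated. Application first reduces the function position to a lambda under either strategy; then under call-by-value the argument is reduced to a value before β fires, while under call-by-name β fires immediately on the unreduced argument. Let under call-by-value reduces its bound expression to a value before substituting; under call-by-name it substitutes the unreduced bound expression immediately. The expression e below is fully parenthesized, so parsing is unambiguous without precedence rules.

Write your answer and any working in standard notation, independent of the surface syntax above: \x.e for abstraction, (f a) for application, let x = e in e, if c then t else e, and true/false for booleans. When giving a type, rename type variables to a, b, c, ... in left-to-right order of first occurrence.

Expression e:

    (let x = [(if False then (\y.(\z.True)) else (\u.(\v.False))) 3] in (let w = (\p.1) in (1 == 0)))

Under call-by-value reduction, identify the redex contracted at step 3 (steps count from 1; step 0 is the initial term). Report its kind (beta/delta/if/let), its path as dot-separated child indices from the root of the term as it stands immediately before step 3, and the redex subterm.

Answer: let at root : (let x = (\v.false) in (let w = (\p.1) in (1 == 0)))

Derivation:
step 0: (let x = ((if false then (\y.(\z.true)) else (\u.(\v.false))) 3) in (let w = (\p.1) in (1 == 0)))
step 1: [if@0.0] (let x = ((\u.(\v.false)) 3) in (let w = (\p.1) in (1 == 0)))
step 2: [beta@0] (let x = (\v.false) in (let w = (\p.1) in (1 == 0)))
step 3: [let@root] (let w = (\p.1) in (1 == 0))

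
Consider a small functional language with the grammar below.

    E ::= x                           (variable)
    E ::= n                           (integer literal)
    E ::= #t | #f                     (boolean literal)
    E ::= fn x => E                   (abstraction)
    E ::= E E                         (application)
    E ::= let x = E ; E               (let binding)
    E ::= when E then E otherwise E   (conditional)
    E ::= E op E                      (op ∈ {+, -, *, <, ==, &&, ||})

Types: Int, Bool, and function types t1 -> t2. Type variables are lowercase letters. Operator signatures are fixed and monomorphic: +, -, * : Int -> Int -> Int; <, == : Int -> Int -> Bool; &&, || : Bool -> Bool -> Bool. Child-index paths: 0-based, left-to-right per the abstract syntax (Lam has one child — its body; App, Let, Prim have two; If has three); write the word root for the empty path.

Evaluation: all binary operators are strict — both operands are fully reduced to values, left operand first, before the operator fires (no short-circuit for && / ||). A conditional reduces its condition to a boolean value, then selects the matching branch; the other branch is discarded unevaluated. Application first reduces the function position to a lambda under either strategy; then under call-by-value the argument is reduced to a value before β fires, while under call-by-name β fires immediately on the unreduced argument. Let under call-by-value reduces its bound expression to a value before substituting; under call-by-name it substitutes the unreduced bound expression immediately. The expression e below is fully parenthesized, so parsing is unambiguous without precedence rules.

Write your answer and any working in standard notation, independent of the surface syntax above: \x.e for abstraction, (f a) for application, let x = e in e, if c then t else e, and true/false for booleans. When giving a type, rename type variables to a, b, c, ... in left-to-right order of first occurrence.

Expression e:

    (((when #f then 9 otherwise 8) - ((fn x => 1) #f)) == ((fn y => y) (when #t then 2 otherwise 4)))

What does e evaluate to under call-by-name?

Answer: false

Trace:
step 0: (((if false then 9 else 8) - ((\x.1) false)) == ((\y.y) (if true then 2 else 4)))
step 1: [if@0.0] ((8 - ((\x.1) false)) == ((\y.y) (if true then 2 else 4)))
step 2: [beta@0.1] ((8 - 1) == ((\y.y) (if true then 2 else 4)))
step 3: [delta@0] (7 == ((\y.y) (if true then 2 else 4)))
step 4: [beta@1] (7 == (if true then 2 else 4))
step 5: [if@1] (7 == 2)
step 6: [delta@root] false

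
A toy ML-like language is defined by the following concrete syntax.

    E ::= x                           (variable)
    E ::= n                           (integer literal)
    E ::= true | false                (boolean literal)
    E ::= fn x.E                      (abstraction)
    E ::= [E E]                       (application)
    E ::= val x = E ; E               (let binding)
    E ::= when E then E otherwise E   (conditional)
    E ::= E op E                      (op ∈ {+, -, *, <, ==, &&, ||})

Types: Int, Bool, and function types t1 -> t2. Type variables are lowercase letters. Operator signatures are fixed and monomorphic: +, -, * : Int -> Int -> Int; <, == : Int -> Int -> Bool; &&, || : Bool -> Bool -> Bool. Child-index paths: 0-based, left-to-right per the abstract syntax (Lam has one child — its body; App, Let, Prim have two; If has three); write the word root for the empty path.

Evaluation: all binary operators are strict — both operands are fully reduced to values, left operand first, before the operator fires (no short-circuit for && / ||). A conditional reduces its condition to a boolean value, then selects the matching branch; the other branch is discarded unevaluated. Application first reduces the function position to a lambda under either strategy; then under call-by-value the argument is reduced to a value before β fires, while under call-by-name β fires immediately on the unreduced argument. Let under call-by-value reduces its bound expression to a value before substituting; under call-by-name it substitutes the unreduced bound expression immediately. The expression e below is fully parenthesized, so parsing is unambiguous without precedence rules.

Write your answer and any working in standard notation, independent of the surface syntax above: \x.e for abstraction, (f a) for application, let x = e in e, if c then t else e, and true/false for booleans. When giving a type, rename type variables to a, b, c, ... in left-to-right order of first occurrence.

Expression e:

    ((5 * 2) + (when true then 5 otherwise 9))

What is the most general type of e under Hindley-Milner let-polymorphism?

Derivation:
  unify Int ~ Int
  unify Int ~ Int
  unify Int ~ Int
  unify Bool ~ Bool
  unify Int ~ Int
  unify Int ~ Int

Answer: Int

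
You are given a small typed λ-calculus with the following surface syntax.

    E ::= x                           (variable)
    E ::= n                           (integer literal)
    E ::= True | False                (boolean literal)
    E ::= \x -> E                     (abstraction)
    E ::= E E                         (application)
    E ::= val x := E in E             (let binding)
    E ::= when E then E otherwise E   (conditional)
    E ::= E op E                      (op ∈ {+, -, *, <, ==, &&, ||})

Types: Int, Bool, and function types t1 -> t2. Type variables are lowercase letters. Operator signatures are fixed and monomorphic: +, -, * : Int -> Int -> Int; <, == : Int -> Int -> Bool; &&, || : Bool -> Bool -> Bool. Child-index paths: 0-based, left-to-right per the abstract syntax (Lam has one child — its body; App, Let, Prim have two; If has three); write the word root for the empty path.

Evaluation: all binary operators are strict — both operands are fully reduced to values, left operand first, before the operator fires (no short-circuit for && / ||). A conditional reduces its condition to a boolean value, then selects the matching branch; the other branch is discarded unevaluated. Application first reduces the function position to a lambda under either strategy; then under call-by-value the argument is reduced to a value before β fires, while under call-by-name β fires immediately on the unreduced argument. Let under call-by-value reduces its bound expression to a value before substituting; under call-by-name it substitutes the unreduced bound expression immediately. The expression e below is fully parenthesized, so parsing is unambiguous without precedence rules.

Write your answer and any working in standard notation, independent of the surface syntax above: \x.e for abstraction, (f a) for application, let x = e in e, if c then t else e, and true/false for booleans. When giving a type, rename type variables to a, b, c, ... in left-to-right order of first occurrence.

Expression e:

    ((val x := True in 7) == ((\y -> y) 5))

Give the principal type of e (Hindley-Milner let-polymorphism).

Derivation:
let x : Bool
  unify Int ~ Int
y : a
\y._ : a -> a
  unify a -> a ~ Int -> b
  unify a ~ Int
  unify Int ~ b
_ _ : Int
  unify Int ~ Int

Answer: Bool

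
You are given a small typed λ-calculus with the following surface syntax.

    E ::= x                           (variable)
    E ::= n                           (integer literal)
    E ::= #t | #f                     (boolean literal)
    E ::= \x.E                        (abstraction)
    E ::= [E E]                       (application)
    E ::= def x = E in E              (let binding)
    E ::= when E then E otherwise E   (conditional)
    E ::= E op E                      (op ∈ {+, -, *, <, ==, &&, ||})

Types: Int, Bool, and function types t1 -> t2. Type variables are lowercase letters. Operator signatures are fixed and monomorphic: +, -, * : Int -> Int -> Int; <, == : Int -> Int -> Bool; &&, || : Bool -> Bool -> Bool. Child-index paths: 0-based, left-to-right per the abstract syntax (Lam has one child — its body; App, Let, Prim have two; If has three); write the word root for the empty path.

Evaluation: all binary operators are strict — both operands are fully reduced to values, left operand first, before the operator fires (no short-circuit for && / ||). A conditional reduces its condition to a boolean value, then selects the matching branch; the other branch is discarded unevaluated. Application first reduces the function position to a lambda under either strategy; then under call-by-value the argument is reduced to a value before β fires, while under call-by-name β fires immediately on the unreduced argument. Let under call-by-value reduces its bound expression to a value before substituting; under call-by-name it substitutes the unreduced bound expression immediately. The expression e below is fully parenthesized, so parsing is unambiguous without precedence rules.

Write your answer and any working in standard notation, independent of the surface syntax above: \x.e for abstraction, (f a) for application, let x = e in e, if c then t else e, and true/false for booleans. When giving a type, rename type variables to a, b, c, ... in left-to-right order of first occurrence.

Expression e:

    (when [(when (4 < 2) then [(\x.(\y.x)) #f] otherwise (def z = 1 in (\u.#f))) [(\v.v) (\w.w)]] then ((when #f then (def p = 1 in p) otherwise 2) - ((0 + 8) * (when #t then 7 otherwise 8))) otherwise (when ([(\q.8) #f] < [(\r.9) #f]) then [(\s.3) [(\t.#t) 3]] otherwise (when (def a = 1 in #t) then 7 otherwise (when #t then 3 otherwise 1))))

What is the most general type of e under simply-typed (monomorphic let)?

Trace:
  unify Int ~ Int
  unify Int ~ Int
  unify Bool ~ Bool
x : a
\y._ : b -> a
\x._ : a -> b -> a
  unify a -> b -> a ~ Bool -> c
  unify a ~ Bool
  unify b -> Bool ~ c
_ _ : b -> Bool
let z : Int
\u._ : d -> Bool
  unify b -> Bool ~ d -> Bool
  unify b ~ d
  unify Bool ~ Bool
v : e
\v._ : e -> e
w : f
\w._ : f -> f
  unify e -> e ~ (f -> f) -> g
  unify e ~ f -> f
  unify f -> f ~ g
_ _ : f -> f
  unify d -> Bool ~ (f -> f) -> h
  unify d ~ f -> f
  unify Bool ~ h
_ _ : Bool
  unify Bool ~ Bool
  unify Bool ~ Bool
let p : Int
p : Int
  unify Int ~ Int
  unify Int ~ Int
  unify Int ~ Int
  unify Int ~ Int
  unify Int ~ Int
  unify Bool ~ Bool
  unify Int ~ Int
  unify Int ~ Int
  unify Int ~ Int
\q._ : i -> Int
  unify i -> Int ~ Bool -> j
  unify i ~ Bool
  unify Int ~ j
_ _ : Int
  unify Int ~ Int
\r._ : k -> Int
  unify k -> Int ~ Bool -> l
  unify k ~ Bool
  unify Int ~ l
_ _ : Int
  unify Int ~ Int
  unify Bool ~ Bool
\s._ : m -> Int
\t._ : n -> Bool
  unify n -> Bool ~ Int -> o
  unify n ~ Int
  unify Bool ~ o
_ _ : Bool
  unify m -> Int ~ Bool -> p
  unify m ~ Bool
  unify Int ~ p
_ _ : Int
let a : Int
  unify Bool ~ Bool
  unify Bool ~ Bool
  unify Int ~ Int
  unify Int ~ Int
  unify Int ~ Int
  unify Int ~ Int

Answer: Int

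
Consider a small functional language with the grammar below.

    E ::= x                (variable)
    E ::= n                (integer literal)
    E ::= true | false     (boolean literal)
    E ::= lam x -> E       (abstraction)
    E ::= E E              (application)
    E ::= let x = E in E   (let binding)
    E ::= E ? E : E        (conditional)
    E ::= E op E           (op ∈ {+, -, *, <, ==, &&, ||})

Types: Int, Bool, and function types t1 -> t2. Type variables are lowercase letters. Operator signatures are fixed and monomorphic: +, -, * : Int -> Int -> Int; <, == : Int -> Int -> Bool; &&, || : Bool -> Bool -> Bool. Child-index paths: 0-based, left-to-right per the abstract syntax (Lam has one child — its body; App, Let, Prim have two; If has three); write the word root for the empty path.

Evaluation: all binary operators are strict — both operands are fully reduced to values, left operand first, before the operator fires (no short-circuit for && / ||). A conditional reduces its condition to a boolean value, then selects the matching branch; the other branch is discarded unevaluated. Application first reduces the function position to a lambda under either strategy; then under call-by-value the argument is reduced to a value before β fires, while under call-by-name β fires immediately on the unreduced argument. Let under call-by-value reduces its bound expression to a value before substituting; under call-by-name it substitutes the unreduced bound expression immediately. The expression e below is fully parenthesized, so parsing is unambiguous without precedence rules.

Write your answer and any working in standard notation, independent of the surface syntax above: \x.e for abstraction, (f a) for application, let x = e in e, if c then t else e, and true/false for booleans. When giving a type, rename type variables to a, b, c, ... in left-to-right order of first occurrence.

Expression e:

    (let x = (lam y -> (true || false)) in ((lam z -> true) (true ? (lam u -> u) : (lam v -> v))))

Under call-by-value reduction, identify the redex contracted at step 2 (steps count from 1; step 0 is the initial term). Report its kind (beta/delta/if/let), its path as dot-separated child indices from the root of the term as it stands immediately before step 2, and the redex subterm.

Trace:
step 0: (let x = (\y.(true || false)) in ((\z.true) (if true then (\u.u) else (\v.v))))
step 1: [let@root] ((\z.true) (if true then (\u.u) else (\v.v)))
step 2: [if@1] ((\z.true) (\u.u))

Answer: if at 1 : (if true then (\u.u) else (\v.v))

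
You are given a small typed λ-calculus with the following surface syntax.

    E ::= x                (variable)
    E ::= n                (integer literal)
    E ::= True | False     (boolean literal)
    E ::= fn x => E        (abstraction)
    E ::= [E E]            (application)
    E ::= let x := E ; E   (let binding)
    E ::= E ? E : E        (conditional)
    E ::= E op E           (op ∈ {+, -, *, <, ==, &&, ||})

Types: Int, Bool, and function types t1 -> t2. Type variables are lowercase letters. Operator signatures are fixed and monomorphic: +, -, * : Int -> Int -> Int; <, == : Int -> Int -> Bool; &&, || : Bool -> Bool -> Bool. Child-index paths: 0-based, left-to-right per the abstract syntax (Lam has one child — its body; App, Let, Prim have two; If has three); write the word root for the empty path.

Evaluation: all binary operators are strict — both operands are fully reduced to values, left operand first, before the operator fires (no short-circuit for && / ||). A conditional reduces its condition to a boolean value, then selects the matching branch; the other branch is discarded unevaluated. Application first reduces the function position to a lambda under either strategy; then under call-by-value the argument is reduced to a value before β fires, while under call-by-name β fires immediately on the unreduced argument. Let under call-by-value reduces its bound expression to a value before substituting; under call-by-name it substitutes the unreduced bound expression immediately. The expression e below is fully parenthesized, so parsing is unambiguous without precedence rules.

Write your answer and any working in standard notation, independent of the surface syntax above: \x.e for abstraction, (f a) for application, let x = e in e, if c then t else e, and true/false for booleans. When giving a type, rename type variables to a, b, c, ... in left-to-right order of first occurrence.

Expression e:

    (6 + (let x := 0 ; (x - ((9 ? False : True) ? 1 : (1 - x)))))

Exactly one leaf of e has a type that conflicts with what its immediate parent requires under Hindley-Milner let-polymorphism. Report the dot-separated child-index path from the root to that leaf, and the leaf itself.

Derivation:
  unify Int ~ Int
let x : Int
x : Int
  unify Int ~ Int
  unify Int ~ Bool
  FAIL: mismatch Int ~ Bool

Answer: 1.1.1.0.0 : 9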